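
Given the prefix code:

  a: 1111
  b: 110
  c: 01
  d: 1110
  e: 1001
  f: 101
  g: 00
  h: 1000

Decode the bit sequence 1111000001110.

Read left to right; each codeword is recognised as soon as it completes (prefix code):
  1111→a | 00→g | 00→g | 01→c | 110→b
Decoded message: aggcb

aggcb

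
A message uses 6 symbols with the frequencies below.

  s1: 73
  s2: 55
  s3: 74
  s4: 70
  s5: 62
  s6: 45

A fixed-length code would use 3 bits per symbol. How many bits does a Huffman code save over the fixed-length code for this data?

147

Fixed-length: 3 bits × 379 symbols = 1137 bits.
Huffman merges:
combine s6(45), s2(55) → 100
combine s5(62), s4(70) → 132
combine s1(73), s3(74) → 147
combine 100, 132 → 232
combine 147, 232 → 379
Huffman total = 100 + 132 + 147 + 232 + 379 = 990 bits.
Saving = 1137 − 990 = 147 bits.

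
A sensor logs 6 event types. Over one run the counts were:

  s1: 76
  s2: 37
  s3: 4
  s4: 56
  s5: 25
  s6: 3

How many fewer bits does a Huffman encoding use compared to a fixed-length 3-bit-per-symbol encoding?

Fixed-length: 3 bits × 201 symbols = 603 bits.
Huffman merges:
combine s6(3), s3(4) → 7
combine 7, s5(25) → 32
combine 32, s2(37) → 69
combine s4(56), 69 → 125
combine s1(76), 125 → 201
Huffman total = 7 + 32 + 69 + 125 + 201 = 434 bits.
Saving = 603 − 434 = 169 bits.

169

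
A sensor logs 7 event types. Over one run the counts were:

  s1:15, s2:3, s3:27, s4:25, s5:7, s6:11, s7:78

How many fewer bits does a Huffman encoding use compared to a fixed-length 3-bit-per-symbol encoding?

125

Fixed-length: 3 bits × 166 symbols = 498 bits.
Huffman merges:
merge s2(3) and s5(7): 10
merge 10 and s6(11): 21
merge s1(15) and 21: 36
merge s4(25) and s3(27): 52
merge 36 and 52: 88
merge s7(78) and 88: 166
Huffman total = 10 + 21 + 36 + 52 + 88 + 166 = 373 bits.
Saving = 498 − 373 = 125 bits.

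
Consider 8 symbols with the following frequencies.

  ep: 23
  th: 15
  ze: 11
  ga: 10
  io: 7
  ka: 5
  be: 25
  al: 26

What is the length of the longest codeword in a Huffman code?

4

Merge the two lowest-weight nodes at each step:
merge ka(5) and io(7): 12
merge ga(10) and ze(11): 21
merge 12 and th(15): 27
merge 21 and ep(23): 44
merge be(25) and al(26): 51
merge 27 and 44: 71
merge 51 and 71: 122
Maximum depth reached is 4.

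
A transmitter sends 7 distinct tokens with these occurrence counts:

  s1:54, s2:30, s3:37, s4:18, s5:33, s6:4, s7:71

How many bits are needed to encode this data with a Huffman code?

Build the Huffman tree bottom-up:
merge s6(4) and s4(18): 22
merge 22 and s2(30): 52
merge s5(33) and s3(37): 70
merge 52 and s1(54): 106
merge 70 and s7(71): 141
merge 106 and 141: 247
Total encoded bits = sum of merged weights = 22 + 52 + 70 + 106 + 141 + 247 = 638.

638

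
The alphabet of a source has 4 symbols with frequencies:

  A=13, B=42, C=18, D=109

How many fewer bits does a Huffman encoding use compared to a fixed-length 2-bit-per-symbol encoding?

Fixed-length: 2 bits × 182 symbols = 364 bits.
Huffman merges:
merge A(13) and C(18): 31
merge 31 and B(42): 73
merge 73 and D(109): 182
Huffman total = 31 + 73 + 182 = 286 bits.
Saving = 364 − 286 = 78 bits.

78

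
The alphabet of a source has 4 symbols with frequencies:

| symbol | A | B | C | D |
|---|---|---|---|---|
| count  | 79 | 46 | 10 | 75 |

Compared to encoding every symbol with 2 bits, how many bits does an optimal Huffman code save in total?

23

Fixed-length: 2 bits × 210 symbols = 420 bits.
Huffman merges:
combine C(10), B(46) → 56
combine 56, D(75) → 131
combine A(79), 131 → 210
Huffman total = 56 + 131 + 210 = 397 bits.
Saving = 420 − 397 = 23 bits.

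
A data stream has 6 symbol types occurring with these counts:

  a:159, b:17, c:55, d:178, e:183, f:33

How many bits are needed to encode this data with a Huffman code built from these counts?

Greedily combine the two least-frequent nodes:
b(17) + f(33) → 50
50 + c(55) → 105
105 + a(159) → 264
d(178) + e(183) → 361
264 + 361 → 625
Total encoded bits = sum of merged weights = 50 + 105 + 264 + 361 + 625 = 1405.

1405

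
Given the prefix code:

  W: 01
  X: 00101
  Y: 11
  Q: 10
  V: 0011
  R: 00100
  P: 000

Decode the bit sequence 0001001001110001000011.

Read left to right; each codeword is recognised as soon as it completes (prefix code):
  000→P | 10→Q | 01→W | 0011→V | 10→Q | 00100→R | 0011→V
Decoded message: PQWVQRV

PQWVQRV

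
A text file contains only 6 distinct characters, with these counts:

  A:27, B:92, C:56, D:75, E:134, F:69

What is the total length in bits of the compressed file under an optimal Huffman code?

Build the Huffman tree bottom-up:
combine A(27), C(56) → 83
combine F(69), D(75) → 144
combine 83, B(92) → 175
combine E(134), 144 → 278
combine 175, 278 → 453
Total encoded bits = sum of merged weights = 83 + 144 + 175 + 278 + 453 = 1133.

1133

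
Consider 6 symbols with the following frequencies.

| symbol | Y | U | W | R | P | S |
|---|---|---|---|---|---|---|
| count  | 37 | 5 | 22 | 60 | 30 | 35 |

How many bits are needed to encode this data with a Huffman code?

462

Greedily combine the two least-frequent nodes:
merge U(5) and W(22): 27
merge 27 and P(30): 57
merge S(35) and Y(37): 72
merge 57 and R(60): 117
merge 72 and 117: 189
The encoded length is the sum of every internal node's weight: 27 + 57 + 72 + 117 + 189 = 462 bits.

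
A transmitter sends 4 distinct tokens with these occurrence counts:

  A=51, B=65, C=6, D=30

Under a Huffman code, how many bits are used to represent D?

3

Build the tree from the bottom:
merge C(6) and D(30): 36
merge 36 and A(51): 87
merge B(65) and 87: 152
D's leaf is at depth 3, giving a 3-bit codeword.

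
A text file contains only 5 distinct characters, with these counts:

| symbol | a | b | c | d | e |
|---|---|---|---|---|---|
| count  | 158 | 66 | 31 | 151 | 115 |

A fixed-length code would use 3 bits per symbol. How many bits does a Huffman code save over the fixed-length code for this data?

424

Fixed-length: 3 bits × 521 symbols = 1563 bits.
Huffman merges:
combine c(31), b(66) → 97
combine 97, e(115) → 212
combine d(151), a(158) → 309
combine 212, 309 → 521
Huffman total = 97 + 212 + 309 + 521 = 1139 bits.
Saving = 1563 − 1139 = 424 bits.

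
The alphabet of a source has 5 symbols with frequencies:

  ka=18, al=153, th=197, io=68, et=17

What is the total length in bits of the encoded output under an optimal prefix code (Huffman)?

847

Build the Huffman tree bottom-up:
combine et(17), ka(18) → 35
combine 35, io(68) → 103
combine 103, al(153) → 256
combine th(197), 256 → 453
Total encoded bits = sum of merged weights = 35 + 103 + 256 + 453 = 847.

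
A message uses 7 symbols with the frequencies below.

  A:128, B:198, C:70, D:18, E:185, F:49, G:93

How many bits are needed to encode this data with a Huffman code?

Greedily combine the two least-frequent nodes:
combine D(18), F(49) → 67
combine 67, C(70) → 137
combine G(93), A(128) → 221
combine 137, E(185) → 322
combine B(198), 221 → 419
combine 322, 419 → 741
The encoded length is the sum of every internal node's weight: 67 + 137 + 221 + 322 + 419 + 741 = 1907 bits.

1907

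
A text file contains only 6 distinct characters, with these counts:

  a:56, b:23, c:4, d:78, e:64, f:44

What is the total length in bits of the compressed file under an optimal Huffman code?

Greedily combine the two least-frequent nodes:
combine c(4), b(23) → 27
combine 27, f(44) → 71
combine a(56), e(64) → 120
combine 71, d(78) → 149
combine 120, 149 → 269
The encoded length is the sum of every internal node's weight: 27 + 71 + 120 + 149 + 269 = 636 bits.

636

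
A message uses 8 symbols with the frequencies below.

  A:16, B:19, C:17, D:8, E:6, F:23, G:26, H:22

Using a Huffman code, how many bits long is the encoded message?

Merge the two smallest weights repeatedly:
merge E(6) and D(8): 14
merge 14 and A(16): 30
merge C(17) and B(19): 36
merge H(22) and F(23): 45
merge G(26) and 30: 56
merge 36 and 45: 81
merge 56 and 81: 137
The encoded length is the sum of every internal node's weight: 14 + 30 + 36 + 45 + 56 + 81 + 137 = 399 bits.

399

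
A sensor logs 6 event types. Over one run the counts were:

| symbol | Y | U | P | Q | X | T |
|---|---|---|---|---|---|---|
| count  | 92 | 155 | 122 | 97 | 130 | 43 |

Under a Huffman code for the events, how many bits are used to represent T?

Build the tree from the bottom:
combine T(43), Y(92) → 135
combine Q(97), P(122) → 219
combine X(130), 135 → 265
combine U(155), 219 → 374
combine 265, 374 → 639
T's leaf is at depth 3, giving a 3-bit codeword.

3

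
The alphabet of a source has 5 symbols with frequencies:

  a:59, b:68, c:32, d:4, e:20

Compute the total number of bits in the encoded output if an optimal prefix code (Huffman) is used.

378

Greedily combine the two least-frequent nodes:
combine d(4), e(20) → 24
combine 24, c(32) → 56
combine 56, a(59) → 115
combine b(68), 115 → 183
Each symbol's bit-cost is frequency × depth; summing gives 378 bits (equivalently 24 + 56 + 115 + 183).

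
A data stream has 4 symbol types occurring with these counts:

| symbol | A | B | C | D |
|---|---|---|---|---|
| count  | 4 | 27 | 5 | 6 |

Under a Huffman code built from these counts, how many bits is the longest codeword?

3

Merge the two lowest-weight nodes at each step:
merge A(4) and C(5): 9
merge D(6) and 9: 15
merge 15 and B(27): 42
The rarest symbols sit at the bottom; the longest codeword is 3 bits.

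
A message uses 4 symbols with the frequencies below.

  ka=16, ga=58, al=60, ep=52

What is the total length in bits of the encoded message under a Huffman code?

Greedily combine the two least-frequent nodes:
ka(16) + ep(52) → 68
ga(58) + al(60) → 118
68 + 118 → 186
Each symbol's bit-cost is frequency × depth; summing gives 372 bits (equivalently 68 + 118 + 186).

372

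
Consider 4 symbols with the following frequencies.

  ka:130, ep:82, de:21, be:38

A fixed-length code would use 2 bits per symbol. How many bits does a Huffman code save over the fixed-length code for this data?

71

Fixed-length: 2 bits × 271 symbols = 542 bits.
Huffman merges:
de(21) + be(38) → 59
59 + ep(82) → 141
ka(130) + 141 → 271
Huffman total = 59 + 141 + 271 = 471 bits.
Saving = 542 − 471 = 71 bits.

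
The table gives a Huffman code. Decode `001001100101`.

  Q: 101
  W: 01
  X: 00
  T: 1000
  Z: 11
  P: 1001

Read left to right; each codeword is recognised as soon as it completes (prefix code):
  00→X | 1001→P | 1001→P | 01→W
Decoded message: XPPW

XPPW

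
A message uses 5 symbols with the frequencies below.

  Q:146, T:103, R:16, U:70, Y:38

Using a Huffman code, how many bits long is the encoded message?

Build the Huffman tree bottom-up:
combine R(16), Y(38) → 54
combine 54, U(70) → 124
combine T(103), 124 → 227
combine Q(146), 227 → 373
The encoded length is the sum of every internal node's weight: 54 + 124 + 227 + 373 = 778 bits.

778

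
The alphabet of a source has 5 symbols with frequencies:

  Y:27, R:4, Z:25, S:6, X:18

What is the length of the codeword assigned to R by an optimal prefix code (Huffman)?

Repeatedly merge the two smallest:
combine R(4), S(6) → 10
combine 10, X(18) → 28
combine Z(25), Y(27) → 52
combine 28, 52 → 80
R's leaf is at depth 3, giving a 3-bit codeword.

3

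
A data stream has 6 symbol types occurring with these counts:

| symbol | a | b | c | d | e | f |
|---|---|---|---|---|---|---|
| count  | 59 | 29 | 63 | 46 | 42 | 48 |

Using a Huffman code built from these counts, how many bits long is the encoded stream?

739

Greedily combine the two least-frequent nodes:
combine b(29), e(42) → 71
combine d(46), f(48) → 94
combine a(59), c(63) → 122
combine 71, 94 → 165
combine 122, 165 → 287
Each symbol's bit-cost is frequency × depth; summing gives 739 bits (equivalently 71 + 94 + 122 + 165 + 287).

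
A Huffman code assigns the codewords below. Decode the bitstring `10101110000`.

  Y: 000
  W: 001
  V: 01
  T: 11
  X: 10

Read left to right; each codeword is recognised as soon as it completes (prefix code):
  10→X | 10→X | 11→T | 10→X | 000→Y
Decoded message: XXTXY

XXTXY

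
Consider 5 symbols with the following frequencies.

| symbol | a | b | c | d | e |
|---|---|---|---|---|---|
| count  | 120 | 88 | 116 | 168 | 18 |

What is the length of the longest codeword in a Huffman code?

3

Merge the two lowest-weight nodes at each step:
combine e(18), b(88) → 106
combine 106, c(116) → 222
combine a(120), d(168) → 288
combine 222, 288 → 510
The first pair merged (e, b) ends up deepest, at depth 3.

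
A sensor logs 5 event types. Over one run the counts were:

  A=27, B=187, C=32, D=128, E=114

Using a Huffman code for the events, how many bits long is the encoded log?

1021

Merge the two smallest weights repeatedly:
A(27) + C(32) → 59
59 + E(114) → 173
D(128) + 173 → 301
B(187) + 301 → 488
The encoded length is the sum of every internal node's weight: 59 + 173 + 301 + 488 = 1021 bits.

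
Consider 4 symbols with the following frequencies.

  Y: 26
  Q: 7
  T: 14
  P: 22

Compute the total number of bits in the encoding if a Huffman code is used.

Greedily combine the two least-frequent nodes:
combine Q(7), T(14) → 21
combine 21, P(22) → 43
combine Y(26), 43 → 69
The encoded length is the sum of every internal node's weight: 21 + 43 + 69 = 133 bits.

133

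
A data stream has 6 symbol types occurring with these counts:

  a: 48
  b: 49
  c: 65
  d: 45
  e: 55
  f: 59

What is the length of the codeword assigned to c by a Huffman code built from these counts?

2

Repeatedly merge the two smallest:
combine d(45), a(48) → 93
combine b(49), e(55) → 104
combine f(59), c(65) → 124
combine 93, 104 → 197
combine 124, 197 → 321
c sits 2 levels below the root, so its codeword is 2 bits.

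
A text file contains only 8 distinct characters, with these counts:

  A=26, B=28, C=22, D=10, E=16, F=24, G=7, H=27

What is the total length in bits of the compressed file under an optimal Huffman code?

Build the Huffman tree bottom-up:
G(7) + D(10) → 17
E(16) + 17 → 33
C(22) + F(24) → 46
A(26) + H(27) → 53
B(28) + 33 → 61
46 + 53 → 99
61 + 99 → 160
Each symbol's bit-cost is frequency × depth; summing gives 469 bits (equivalently 17 + 33 + 46 + 53 + 61 + 99 + 160).

469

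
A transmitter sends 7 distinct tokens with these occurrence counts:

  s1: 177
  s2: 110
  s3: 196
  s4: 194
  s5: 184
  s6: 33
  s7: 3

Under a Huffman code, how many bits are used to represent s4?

2

Huffman merges, smallest pair first:
combine s7(3), s6(33) → 36
combine 36, s2(110) → 146
combine 146, s1(177) → 323
combine s5(184), s4(194) → 378
combine s3(196), 323 → 519
combine 378, 519 → 897
s4 sits 2 levels below the root, so its codeword is 2 bits.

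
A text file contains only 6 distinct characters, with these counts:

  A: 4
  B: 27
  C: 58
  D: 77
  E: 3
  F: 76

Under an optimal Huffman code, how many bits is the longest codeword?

4

Merge the two lowest-weight nodes at each step:
combine E(3), A(4) → 7
combine 7, B(27) → 34
combine 34, C(58) → 92
combine F(76), D(77) → 153
combine 92, 153 → 245
Maximum depth reached is 4.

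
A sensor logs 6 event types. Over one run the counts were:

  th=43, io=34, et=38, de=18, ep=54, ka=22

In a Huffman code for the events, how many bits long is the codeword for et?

Build the tree from the bottom:
merge de(18) and ka(22): 40
merge io(34) and et(38): 72
merge 40 and th(43): 83
merge ep(54) and 72: 126
merge 83 and 126: 209
et's leaf is at depth 3, giving a 3-bit codeword.

3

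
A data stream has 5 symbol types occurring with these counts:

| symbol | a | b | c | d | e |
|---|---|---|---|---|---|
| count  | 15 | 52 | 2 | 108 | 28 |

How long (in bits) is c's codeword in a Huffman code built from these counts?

4

Build the tree from the bottom:
c(2) + a(15) → 17
17 + e(28) → 45
45 + b(52) → 97
97 + d(108) → 205
c sits 4 levels below the root, so its codeword is 4 bits.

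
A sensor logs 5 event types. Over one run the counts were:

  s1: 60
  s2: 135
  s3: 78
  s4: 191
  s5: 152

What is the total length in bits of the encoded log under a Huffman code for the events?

Build the Huffman tree bottom-up:
merge s1(60) and s3(78): 138
merge s2(135) and 138: 273
merge s5(152) and s4(191): 343
merge 273 and 343: 616
The encoded length is the sum of every internal node's weight: 138 + 273 + 343 + 616 = 1370 bits.

1370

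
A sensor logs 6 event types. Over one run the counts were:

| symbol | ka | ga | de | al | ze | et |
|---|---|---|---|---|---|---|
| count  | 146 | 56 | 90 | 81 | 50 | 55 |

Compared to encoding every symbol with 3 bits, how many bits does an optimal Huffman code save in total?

Fixed-length: 3 bits × 478 symbols = 1434 bits.
Huffman merges:
ze(50) + et(55) → 105
ga(56) + al(81) → 137
de(90) + 105 → 195
137 + ka(146) → 283
195 + 283 → 478
Huffman total = 105 + 137 + 195 + 283 + 478 = 1198 bits.
Saving = 1434 − 1198 = 236 bits.

236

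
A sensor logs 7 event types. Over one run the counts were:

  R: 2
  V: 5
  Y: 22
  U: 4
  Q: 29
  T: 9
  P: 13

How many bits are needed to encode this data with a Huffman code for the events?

Merge the two smallest weights repeatedly:
merge R(2) and U(4): 6
merge V(5) and 6: 11
merge T(9) and 11: 20
merge P(13) and 20: 33
merge Y(22) and Q(29): 51
merge 33 and 51: 84
Total encoded bits = sum of merged weights = 6 + 11 + 20 + 33 + 51 + 84 = 205.

205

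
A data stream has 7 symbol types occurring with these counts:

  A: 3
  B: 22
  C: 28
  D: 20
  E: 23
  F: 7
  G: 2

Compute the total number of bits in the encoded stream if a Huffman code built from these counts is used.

Greedily combine the two least-frequent nodes:
merge G(2) and A(3): 5
merge 5 and F(7): 12
merge 12 and D(20): 32
merge B(22) and E(23): 45
merge C(28) and 32: 60
merge 45 and 60: 105
Each symbol's bit-cost is frequency × depth; summing gives 259 bits (equivalently 5 + 12 + 32 + 45 + 60 + 105).

259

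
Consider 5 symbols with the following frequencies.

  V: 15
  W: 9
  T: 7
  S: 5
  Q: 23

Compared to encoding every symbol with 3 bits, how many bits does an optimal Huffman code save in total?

49

Fixed-length: 3 bits × 59 symbols = 177 bits.
Huffman merges:
merge S(5) and T(7): 12
merge W(9) and 12: 21
merge V(15) and 21: 36
merge Q(23) and 36: 59
Huffman total = 12 + 21 + 36 + 59 = 128 bits.
Saving = 177 − 128 = 49 bits.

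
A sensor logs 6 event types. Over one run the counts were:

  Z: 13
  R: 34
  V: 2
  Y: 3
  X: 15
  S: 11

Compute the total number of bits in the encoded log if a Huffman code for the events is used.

171

Build the Huffman tree bottom-up:
combine V(2), Y(3) → 5
combine 5, S(11) → 16
combine Z(13), X(15) → 28
combine 16, 28 → 44
combine R(34), 44 → 78
The encoded length is the sum of every internal node's weight: 5 + 16 + 28 + 44 + 78 = 171 bits.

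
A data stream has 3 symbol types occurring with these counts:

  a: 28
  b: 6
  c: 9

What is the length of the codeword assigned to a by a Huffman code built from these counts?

1

Huffman merges, smallest pair first:
combine b(6), c(9) → 15
combine 15, a(28) → 43
a is merged only at the final step, so code length = 1.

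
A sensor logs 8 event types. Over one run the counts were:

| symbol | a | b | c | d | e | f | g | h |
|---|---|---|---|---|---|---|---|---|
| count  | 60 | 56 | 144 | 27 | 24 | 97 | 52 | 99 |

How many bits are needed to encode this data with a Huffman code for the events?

1584

Merge the two smallest weights repeatedly:
combine e(24), d(27) → 51
combine 51, g(52) → 103
combine b(56), a(60) → 116
combine f(97), h(99) → 196
combine 103, 116 → 219
combine c(144), 196 → 340
combine 219, 340 → 559
The encoded length is the sum of every internal node's weight: 51 + 103 + 116 + 196 + 219 + 340 + 559 = 1584 bits.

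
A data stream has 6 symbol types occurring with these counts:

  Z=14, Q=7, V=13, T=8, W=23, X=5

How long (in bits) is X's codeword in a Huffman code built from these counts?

Build the tree from the bottom:
merge X(5) and Q(7): 12
merge T(8) and 12: 20
merge V(13) and Z(14): 27
merge 20 and W(23): 43
merge 27 and 43: 70
X's leaf is at depth 4, giving a 4-bit codeword.

4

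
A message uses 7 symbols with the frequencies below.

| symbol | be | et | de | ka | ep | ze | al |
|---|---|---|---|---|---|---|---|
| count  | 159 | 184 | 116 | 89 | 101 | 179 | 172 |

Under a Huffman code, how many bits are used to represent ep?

Huffman merges, smallest pair first:
ka(89) + ep(101) → 190
de(116) + be(159) → 275
al(172) + ze(179) → 351
et(184) + 190 → 374
275 + 351 → 626
374 + 626 → 1000
The subtree containing ep is merged 3 times, so code length = 3.

3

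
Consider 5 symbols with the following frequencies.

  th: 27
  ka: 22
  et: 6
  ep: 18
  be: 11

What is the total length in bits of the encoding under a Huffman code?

Greedily combine the two least-frequent nodes:
merge et(6) and be(11): 17
merge 17 and ep(18): 35
merge ka(22) and th(27): 49
merge 35 and 49: 84
The encoded length is the sum of every internal node's weight: 17 + 35 + 49 + 84 = 185 bits.

185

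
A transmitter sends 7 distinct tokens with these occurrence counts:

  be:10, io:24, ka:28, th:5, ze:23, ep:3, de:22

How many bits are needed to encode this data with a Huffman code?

Merge the two smallest weights repeatedly:
combine ep(3), th(5) → 8
combine 8, be(10) → 18
combine 18, de(22) → 40
combine ze(23), io(24) → 47
combine ka(28), 40 → 68
combine 47, 68 → 115
The encoded length is the sum of every internal node's weight: 8 + 18 + 40 + 47 + 68 + 115 = 296 bits.

296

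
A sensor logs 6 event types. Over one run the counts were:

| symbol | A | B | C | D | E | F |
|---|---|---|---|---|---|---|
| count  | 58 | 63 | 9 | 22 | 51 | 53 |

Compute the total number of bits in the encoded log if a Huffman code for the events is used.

625

Merge the two smallest weights repeatedly:
C(9) + D(22) → 31
31 + E(51) → 82
F(53) + A(58) → 111
B(63) + 82 → 145
111 + 145 → 256
The encoded length is the sum of every internal node's weight: 31 + 82 + 111 + 145 + 256 = 625 bits.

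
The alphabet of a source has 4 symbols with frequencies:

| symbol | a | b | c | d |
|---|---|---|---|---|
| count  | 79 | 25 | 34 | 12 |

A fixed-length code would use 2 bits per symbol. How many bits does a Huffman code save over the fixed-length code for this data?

Fixed-length: 2 bits × 150 symbols = 300 bits.
Huffman merges:
combine d(12), b(25) → 37
combine c(34), 37 → 71
combine 71, a(79) → 150
Huffman total = 37 + 71 + 150 = 258 bits.
Saving = 300 − 258 = 42 bits.

42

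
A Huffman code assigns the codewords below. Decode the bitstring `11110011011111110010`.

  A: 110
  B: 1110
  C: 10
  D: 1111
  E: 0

Read left to right; each codeword is recognised as soon as it completes (prefix code):
  1111→D | 0→E | 0→E | 110→A | 1111→D | 1110→B | 0→E | 10→C
Decoded message: DEEADBEC

DEEADBEC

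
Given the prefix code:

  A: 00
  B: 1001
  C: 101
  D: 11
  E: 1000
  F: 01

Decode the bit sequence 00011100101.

Read left to right; each codeword is recognised as soon as it completes (prefix code):
  00→A | 01→F | 11→D | 00→A | 101→C
Decoded message: AFDAC

AFDAC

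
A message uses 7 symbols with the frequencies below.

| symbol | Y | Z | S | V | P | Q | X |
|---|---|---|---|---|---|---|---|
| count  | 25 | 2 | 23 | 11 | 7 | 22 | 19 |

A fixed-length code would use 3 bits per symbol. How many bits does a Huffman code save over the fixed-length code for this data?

Fixed-length: 3 bits × 109 symbols = 327 bits.
Huffman merges:
merge Z(2) and P(7): 9
merge 9 and V(11): 20
merge X(19) and 20: 39
merge Q(22) and S(23): 45
merge Y(25) and 39: 64
merge 45 and 64: 109
Huffman total = 9 + 20 + 39 + 45 + 64 + 109 = 286 bits.
Saving = 327 − 286 = 41 bits.

41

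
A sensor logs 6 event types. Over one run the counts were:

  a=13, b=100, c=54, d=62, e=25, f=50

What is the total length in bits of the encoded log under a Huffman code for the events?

Greedily combine the two least-frequent nodes:
combine a(13), e(25) → 38
combine 38, f(50) → 88
combine c(54), d(62) → 116
combine 88, b(100) → 188
combine 116, 188 → 304
Each symbol's bit-cost is frequency × depth; summing gives 734 bits (equivalently 38 + 88 + 116 + 188 + 304).

734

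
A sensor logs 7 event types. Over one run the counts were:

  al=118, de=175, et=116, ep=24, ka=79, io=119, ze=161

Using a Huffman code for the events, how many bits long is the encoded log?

Greedily combine the two least-frequent nodes:
combine ep(24), ka(79) → 103
combine 103, et(116) → 219
combine al(118), io(119) → 237
combine ze(161), de(175) → 336
combine 219, 237 → 456
combine 336, 456 → 792
Total encoded bits = sum of merged weights = 103 + 219 + 237 + 336 + 456 + 792 = 2143.

2143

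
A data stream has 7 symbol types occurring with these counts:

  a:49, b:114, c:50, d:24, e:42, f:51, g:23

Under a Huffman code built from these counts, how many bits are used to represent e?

3

Repeatedly merge the two smallest:
merge g(23) and d(24): 47
merge e(42) and 47: 89
merge a(49) and c(50): 99
merge f(51) and 89: 140
merge 99 and b(114): 213
merge 140 and 213: 353
e's leaf is at depth 3, giving a 3-bit codeword.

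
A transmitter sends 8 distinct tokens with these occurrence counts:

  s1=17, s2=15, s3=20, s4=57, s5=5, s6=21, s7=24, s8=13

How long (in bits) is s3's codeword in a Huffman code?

3

Repeatedly merge the two smallest:
combine s5(5), s8(13) → 18
combine s2(15), s1(17) → 32
combine 18, s3(20) → 38
combine s6(21), s7(24) → 45
combine 32, 38 → 70
combine 45, s4(57) → 102
combine 70, 102 → 172
s3's leaf is at depth 3, giving a 3-bit codeword.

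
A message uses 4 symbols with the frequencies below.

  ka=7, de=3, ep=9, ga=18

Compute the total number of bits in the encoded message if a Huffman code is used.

Merge the two smallest weights repeatedly:
de(3) + ka(7) → 10
ep(9) + 10 → 19
ga(18) + 19 → 37
Each symbol's bit-cost is frequency × depth; summing gives 66 bits (equivalently 10 + 19 + 37).

66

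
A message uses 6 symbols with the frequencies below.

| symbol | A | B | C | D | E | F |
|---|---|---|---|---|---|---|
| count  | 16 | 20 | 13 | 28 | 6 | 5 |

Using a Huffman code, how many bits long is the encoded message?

Build the Huffman tree bottom-up:
combine F(5), E(6) → 11
combine 11, C(13) → 24
combine A(16), B(20) → 36
combine 24, D(28) → 52
combine 36, 52 → 88
Each symbol's bit-cost is frequency × depth; summing gives 211 bits (equivalently 11 + 24 + 36 + 52 + 88).

211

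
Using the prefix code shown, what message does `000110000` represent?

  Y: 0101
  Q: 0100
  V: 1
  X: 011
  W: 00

WXWW

Read left to right; each codeword is recognised as soon as it completes (prefix code):
  00→W | 011→X | 00→W | 00→W
Decoded message: WXWW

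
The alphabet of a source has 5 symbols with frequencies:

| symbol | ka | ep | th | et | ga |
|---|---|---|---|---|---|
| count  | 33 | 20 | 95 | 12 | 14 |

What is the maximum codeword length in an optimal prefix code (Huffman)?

Merge the two lowest-weight nodes at each step:
et(12) + ga(14) → 26
ep(20) + 26 → 46
ka(33) + 46 → 79
79 + th(95) → 174
Maximum depth reached is 4.

4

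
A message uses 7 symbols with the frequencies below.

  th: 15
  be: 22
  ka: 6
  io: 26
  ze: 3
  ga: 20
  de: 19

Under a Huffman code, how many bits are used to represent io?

2

Build the tree from the bottom:
ze(3) + ka(6) → 9
9 + th(15) → 24
de(19) + ga(20) → 39
be(22) + 24 → 46
io(26) + 39 → 65
46 + 65 → 111
The subtree containing io is merged 2 times, so code length = 2.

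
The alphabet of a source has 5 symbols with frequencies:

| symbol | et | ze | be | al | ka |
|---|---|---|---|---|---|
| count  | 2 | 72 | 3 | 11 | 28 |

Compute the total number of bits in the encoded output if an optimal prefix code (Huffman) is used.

Merge the two smallest weights repeatedly:
merge et(2) and be(3): 5
merge 5 and al(11): 16
merge 16 and ka(28): 44
merge 44 and ze(72): 116
The encoded length is the sum of every internal node's weight: 5 + 16 + 44 + 116 = 181 bits.

181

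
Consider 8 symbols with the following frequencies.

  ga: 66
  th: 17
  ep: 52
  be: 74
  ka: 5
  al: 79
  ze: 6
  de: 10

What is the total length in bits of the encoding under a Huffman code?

Greedily combine the two least-frequent nodes:
combine ka(5), ze(6) → 11
combine de(10), 11 → 21
combine th(17), 21 → 38
combine 38, ep(52) → 90
combine ga(66), be(74) → 140
combine al(79), 90 → 169
combine 140, 169 → 309
Each symbol's bit-cost is frequency × depth; summing gives 778 bits (equivalently 11 + 21 + 38 + 90 + 140 + 169 + 309).

778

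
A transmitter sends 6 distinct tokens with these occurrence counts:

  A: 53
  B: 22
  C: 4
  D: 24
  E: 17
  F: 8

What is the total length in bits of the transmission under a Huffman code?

Greedily combine the two least-frequent nodes:
combine C(4), F(8) → 12
combine 12, E(17) → 29
combine B(22), D(24) → 46
combine 29, 46 → 75
combine A(53), 75 → 128
Each symbol's bit-cost is frequency × depth; summing gives 290 bits (equivalently 12 + 29 + 46 + 75 + 128).

290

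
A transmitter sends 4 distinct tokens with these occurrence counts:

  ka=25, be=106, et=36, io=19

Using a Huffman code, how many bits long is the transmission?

310

Merge the two smallest weights repeatedly:
io(19) + ka(25) → 44
et(36) + 44 → 80
80 + be(106) → 186
Total encoded bits = sum of merged weights = 44 + 80 + 186 = 310.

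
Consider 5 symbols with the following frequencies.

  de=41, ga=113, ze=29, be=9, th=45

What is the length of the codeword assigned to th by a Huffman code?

2

Repeatedly merge the two smallest:
be(9) + ze(29) → 38
38 + de(41) → 79
th(45) + 79 → 124
ga(113) + 124 → 237
The subtree containing th is merged 2 times, so code length = 2.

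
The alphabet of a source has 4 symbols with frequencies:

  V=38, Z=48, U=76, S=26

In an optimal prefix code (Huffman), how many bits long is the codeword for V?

Repeatedly merge the two smallest:
S(26) + V(38) → 64
Z(48) + 64 → 112
U(76) + 112 → 188
The subtree containing V is merged 3 times, so code length = 3.

3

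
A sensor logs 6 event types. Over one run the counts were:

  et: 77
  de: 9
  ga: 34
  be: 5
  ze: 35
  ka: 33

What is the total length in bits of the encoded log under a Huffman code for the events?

Greedily combine the two least-frequent nodes:
merge be(5) and de(9): 14
merge 14 and ka(33): 47
merge ga(34) and ze(35): 69
merge 47 and 69: 116
merge et(77) and 116: 193
Each symbol's bit-cost is frequency × depth; summing gives 439 bits (equivalently 14 + 47 + 69 + 116 + 193).

439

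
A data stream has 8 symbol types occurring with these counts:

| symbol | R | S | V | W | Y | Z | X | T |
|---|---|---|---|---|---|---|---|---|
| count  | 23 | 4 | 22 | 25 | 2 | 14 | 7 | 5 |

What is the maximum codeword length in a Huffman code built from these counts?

Merge the two lowest-weight nodes at each step:
combine Y(2), S(4) → 6
combine T(5), 6 → 11
combine X(7), 11 → 18
combine Z(14), 18 → 32
combine V(22), R(23) → 45
combine W(25), 32 → 57
combine 45, 57 → 102
The rarest symbols sit at the bottom; the longest codeword is 6 bits.

6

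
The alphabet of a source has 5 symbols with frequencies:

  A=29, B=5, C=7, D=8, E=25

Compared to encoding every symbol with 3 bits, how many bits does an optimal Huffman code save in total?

Fixed-length: 3 bits × 74 symbols = 222 bits.
Huffman merges:
B(5) + C(7) → 12
D(8) + 12 → 20
20 + E(25) → 45
A(29) + 45 → 74
Huffman total = 12 + 20 + 45 + 74 = 151 bits.
Saving = 222 − 151 = 71 bits.

71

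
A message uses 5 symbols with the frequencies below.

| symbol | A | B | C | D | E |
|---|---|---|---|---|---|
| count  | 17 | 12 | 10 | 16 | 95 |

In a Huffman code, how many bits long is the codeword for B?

3

Repeatedly merge the two smallest:
merge C(10) and B(12): 22
merge D(16) and A(17): 33
merge 22 and 33: 55
merge 55 and E(95): 150
B sits 3 levels below the root, so its codeword is 3 bits.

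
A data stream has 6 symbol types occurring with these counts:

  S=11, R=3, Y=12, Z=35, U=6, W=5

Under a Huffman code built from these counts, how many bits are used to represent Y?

3

Repeatedly merge the two smallest:
merge R(3) and W(5): 8
merge U(6) and 8: 14
merge S(11) and Y(12): 23
merge 14 and 23: 37
merge Z(35) and 37: 72
Y sits 3 levels below the root, so its codeword is 3 bits.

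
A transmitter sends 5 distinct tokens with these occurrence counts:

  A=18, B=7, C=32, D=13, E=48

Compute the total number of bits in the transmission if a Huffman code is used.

Build the Huffman tree bottom-up:
B(7) + D(13) → 20
A(18) + 20 → 38
C(32) + 38 → 70
E(48) + 70 → 118
Total encoded bits = sum of merged weights = 20 + 38 + 70 + 118 = 246.

246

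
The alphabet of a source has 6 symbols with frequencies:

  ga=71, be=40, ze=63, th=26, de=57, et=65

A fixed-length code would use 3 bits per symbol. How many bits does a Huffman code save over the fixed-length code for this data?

Fixed-length: 3 bits × 322 symbols = 966 bits.
Huffman merges:
th(26) + be(40) → 66
de(57) + ze(63) → 120
et(65) + 66 → 131
ga(71) + 120 → 191
131 + 191 → 322
Huffman total = 66 + 120 + 131 + 191 + 322 = 830 bits.
Saving = 966 − 830 = 136 bits.

136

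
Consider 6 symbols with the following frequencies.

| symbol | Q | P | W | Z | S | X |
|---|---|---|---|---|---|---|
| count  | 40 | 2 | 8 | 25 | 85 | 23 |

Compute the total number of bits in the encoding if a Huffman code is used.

382

Greedily combine the two least-frequent nodes:
combine P(2), W(8) → 10
combine 10, X(23) → 33
combine Z(25), 33 → 58
combine Q(40), 58 → 98
combine S(85), 98 → 183
Total encoded bits = sum of merged weights = 10 + 33 + 58 + 98 + 183 = 382.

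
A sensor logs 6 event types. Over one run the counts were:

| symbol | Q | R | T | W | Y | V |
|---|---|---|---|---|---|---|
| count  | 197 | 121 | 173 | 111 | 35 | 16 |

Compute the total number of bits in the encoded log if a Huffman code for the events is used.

1519

Merge the two smallest weights repeatedly:
combine V(16), Y(35) → 51
combine 51, W(111) → 162
combine R(121), 162 → 283
combine T(173), Q(197) → 370
combine 283, 370 → 653
Total encoded bits = sum of merged weights = 51 + 162 + 283 + 370 + 653 = 1519.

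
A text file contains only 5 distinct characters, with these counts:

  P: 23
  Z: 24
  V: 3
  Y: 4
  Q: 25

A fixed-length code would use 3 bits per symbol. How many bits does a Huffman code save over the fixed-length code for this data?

Fixed-length: 3 bits × 79 symbols = 237 bits.
Huffman merges:
V(3) + Y(4) → 7
7 + P(23) → 30
Z(24) + Q(25) → 49
30 + 49 → 79
Huffman total = 7 + 30 + 49 + 79 = 165 bits.
Saving = 237 − 165 = 72 bits.

72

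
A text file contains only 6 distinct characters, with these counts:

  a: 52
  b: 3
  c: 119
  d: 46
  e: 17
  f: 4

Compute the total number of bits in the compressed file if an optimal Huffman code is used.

464

Merge the two smallest weights repeatedly:
merge b(3) and f(4): 7
merge 7 and e(17): 24
merge 24 and d(46): 70
merge a(52) and 70: 122
merge c(119) and 122: 241
Each symbol's bit-cost is frequency × depth; summing gives 464 bits (equivalently 7 + 24 + 70 + 122 + 241).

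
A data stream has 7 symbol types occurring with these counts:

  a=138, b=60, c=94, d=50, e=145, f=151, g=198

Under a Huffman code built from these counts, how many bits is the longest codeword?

Merge the two lowest-weight nodes at each step:
merge d(50) and b(60): 110
merge c(94) and 110: 204
merge a(138) and e(145): 283
merge f(151) and g(198): 349
merge 204 and 283: 487
merge 349 and 487: 836
Maximum depth reached is 4.

4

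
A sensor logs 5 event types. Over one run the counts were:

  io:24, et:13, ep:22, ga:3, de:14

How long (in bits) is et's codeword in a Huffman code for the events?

3

Repeatedly merge the two smallest:
combine ga(3), et(13) → 16
combine de(14), 16 → 30
combine ep(22), io(24) → 46
combine 30, 46 → 76
et's leaf is at depth 3, giving a 3-bit codeword.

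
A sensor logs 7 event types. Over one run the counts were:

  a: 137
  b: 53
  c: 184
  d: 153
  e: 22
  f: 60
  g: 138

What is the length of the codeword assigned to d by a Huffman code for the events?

Build the tree from the bottom:
combine e(22), b(53) → 75
combine f(60), 75 → 135
combine 135, a(137) → 272
combine g(138), d(153) → 291
combine c(184), 272 → 456
combine 291, 456 → 747
The subtree containing d is merged 2 times, so code length = 2.

2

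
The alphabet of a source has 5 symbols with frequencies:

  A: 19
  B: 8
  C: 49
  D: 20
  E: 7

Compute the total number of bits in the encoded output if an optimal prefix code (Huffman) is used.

Merge the two smallest weights repeatedly:
combine E(7), B(8) → 15
combine 15, A(19) → 34
combine D(20), 34 → 54
combine C(49), 54 → 103
Each symbol's bit-cost is frequency × depth; summing gives 206 bits (equivalently 15 + 34 + 54 + 103).

206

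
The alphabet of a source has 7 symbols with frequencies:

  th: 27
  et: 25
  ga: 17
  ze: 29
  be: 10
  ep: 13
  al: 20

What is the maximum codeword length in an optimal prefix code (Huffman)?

4

Merge the two lowest-weight nodes at each step:
combine be(10), ep(13) → 23
combine ga(17), al(20) → 37
combine 23, et(25) → 48
combine th(27), ze(29) → 56
combine 37, 48 → 85
combine 56, 85 → 141
The rarest symbols sit at the bottom; the longest codeword is 4 bits.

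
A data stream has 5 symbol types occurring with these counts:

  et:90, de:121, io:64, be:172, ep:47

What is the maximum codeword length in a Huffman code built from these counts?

3

Merge the two lowest-weight nodes at each step:
combine ep(47), io(64) → 111
combine et(90), 111 → 201
combine de(121), be(172) → 293
combine 201, 293 → 494
The rarest symbols sit at the bottom; the longest codeword is 3 bits.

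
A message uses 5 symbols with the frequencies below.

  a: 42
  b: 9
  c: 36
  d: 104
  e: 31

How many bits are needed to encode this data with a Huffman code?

456

Greedily combine the two least-frequent nodes:
combine b(9), e(31) → 40
combine c(36), 40 → 76
combine a(42), 76 → 118
combine d(104), 118 → 222
Total encoded bits = sum of merged weights = 40 + 76 + 118 + 222 = 456.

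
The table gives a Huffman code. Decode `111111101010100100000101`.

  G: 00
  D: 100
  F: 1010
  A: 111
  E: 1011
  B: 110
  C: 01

AAFFCGGCC

Read left to right; each codeword is recognised as soon as it completes (prefix code):
  111→A | 111→A | 1010→F | 1010→F | 01→C | 00→G | 00→G | 01→C | 01→C
Decoded message: AAFFCGGCC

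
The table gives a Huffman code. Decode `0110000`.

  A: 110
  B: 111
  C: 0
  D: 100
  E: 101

Read left to right; each codeword is recognised as soon as it completes (prefix code):
  0→C | 110→A | 0→C | 0→C | 0→C
Decoded message: CACCC

CACCC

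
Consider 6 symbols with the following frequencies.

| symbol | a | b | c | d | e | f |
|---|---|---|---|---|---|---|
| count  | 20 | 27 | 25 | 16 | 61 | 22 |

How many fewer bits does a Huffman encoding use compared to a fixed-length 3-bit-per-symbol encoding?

Fixed-length: 3 bits × 171 symbols = 513 bits.
Huffman merges:
d(16) + a(20) → 36
f(22) + c(25) → 47
b(27) + 36 → 63
47 + e(61) → 108
63 + 108 → 171
Huffman total = 36 + 47 + 63 + 108 + 171 = 425 bits.
Saving = 513 − 425 = 88 bits.

88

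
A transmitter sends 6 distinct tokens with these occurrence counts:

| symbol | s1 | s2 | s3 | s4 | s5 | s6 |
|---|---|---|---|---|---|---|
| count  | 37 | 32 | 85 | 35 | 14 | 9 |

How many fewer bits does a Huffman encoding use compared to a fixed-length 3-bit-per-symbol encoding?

Fixed-length: 3 bits × 212 symbols = 636 bits.
Huffman merges:
s6(9) + s5(14) → 23
23 + s2(32) → 55
s4(35) + s1(37) → 72
55 + 72 → 127
s3(85) + 127 → 212
Huffman total = 23 + 55 + 72 + 127 + 212 = 489 bits.
Saving = 636 − 489 = 147 bits.

147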